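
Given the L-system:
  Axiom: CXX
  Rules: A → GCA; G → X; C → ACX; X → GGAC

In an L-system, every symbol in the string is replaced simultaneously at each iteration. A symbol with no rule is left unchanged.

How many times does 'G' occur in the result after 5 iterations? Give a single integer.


Step 0: CXX  (0 'G')
Step 1: ACXGGACGGAC  (4 'G')
Step 2: GCAACXGGACXXGCAACXXXGCAACX  (5 'G')
Step 3: XACXGCAGCAACXGGACXXGCAACXGGACGGACXACXGCAGCAACXGGACGGACGGACXACXGCAGCAACXGGAC  (21 'G')
Step 4: GGACGCAACXGGACXACXGCAXACXGCAGCAACXGGACXXGCAACXGGACGGACXACXGCAGCAACXGGACXXGCAACXXXGCAACXGGACGCAACXGGACXACXGCAXACXGCAGCAACXGGACXXGCAACXXXGCAACXXXGCAACXGGACGCAACXGGACXACXGCAXACXGCAGCAACXGGACXXGCAACX  (45 'G')
Step 5: XXGCAACXXACXGCAGCAACXGGACXXGCAACXGGACGCAACXGGACXACXGCAGGACGCAACXGGACXACXGCAXACXGCAGCAACXGGACXXGCAACXGGACGGACXACXGCAGCAACXGGACXXGCAACXXXGCAACXGGACGCAACXGGACXACXGCAXACXGCAGCAACXGGACXXGCAACXGGACGGACXACXGCAGCAACXGGACGGACGGACXACXGCAGCAACXGGACXXGCAACXXACXGCAGCAACXGGACXXGCAACXGGACGCAACXGGACXACXGCAGGACGCAACXGGACXACXGCAXACXGCAGCAACXGGACXXGCAACXGGACGGACXACXGCAGCAACXGGACGGACGGACXACXGCAGCAACXGGACGGACGGACXACXGCAGCAACXGGACXXGCAACXXACXGCAGCAACXGGACXXGCAACXGGACGCAACXGGACXACXGCAGGACGCAACXGGACXACXGCAXACXGCAGCAACXGGACXXGCAACXGGACGGACXACXGCAGCAACXGGAC  (138 'G')

Answer: 138


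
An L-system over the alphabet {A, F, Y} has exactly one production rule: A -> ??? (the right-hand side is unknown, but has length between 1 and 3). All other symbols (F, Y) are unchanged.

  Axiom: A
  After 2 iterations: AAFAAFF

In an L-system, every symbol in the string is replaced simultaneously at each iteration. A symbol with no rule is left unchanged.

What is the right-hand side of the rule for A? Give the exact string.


Trying A -> AAF:
  Step 0: A
  Step 1: AAF
  Step 2: AAFAAFF
Matches the given result.

Answer: AAF


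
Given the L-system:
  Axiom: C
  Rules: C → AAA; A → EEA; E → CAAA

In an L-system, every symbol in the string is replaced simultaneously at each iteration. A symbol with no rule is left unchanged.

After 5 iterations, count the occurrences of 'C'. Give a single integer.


Answer: 42

Derivation:
Step 0: C  (1 'C')
Step 1: AAA  (0 'C')
Step 2: EEAEEAEEA  (0 'C')
Step 3: CAAACAAAEEACAAACAAAEEACAAACAAAEEA  (6 'C')
Step 4: AAAEEAEEAEEAAAAEEAEEAEEACAAACAAAEEAAAAEEAEEAEEAAAAEEAEEAEEACAAACAAAEEAAAAEEAEEAEEAAAAEEAEEAEEACAAACAAAEEA  (6 'C')
Step 5: EEAEEAEEACAAACAAAEEACAAACAAAEEACAAACAAAEEAEEAEEAEEACAAACAAAEEACAAACAAAEEACAAACAAAEEAAAAEEAEEAEEAAAAEEAEEAEEACAAACAAAEEAEEAEEAEEACAAACAAAEEACAAACAAAEEACAAACAAAEEAEEAEEAEEACAAACAAAEEACAAACAAAEEACAAACAAAEEAAAAEEAEEAEEAAAAEEAEEAEEACAAACAAAEEAEEAEEAEEACAAACAAAEEACAAACAAAEEACAAACAAAEEAEEAEEAEEACAAACAAAEEACAAACAAAEEACAAACAAAEEAAAAEEAEEAEEAAAAEEAEEAEEACAAACAAAEEA  (42 'C')


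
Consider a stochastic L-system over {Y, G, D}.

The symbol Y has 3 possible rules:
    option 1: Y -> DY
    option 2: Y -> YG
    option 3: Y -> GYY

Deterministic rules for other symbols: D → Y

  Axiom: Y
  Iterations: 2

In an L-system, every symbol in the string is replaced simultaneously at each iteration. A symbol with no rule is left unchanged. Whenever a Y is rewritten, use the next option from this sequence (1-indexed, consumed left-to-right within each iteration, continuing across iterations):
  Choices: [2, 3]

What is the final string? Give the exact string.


Step 0: Y
Step 1: YG  (used choices [2])
Step 2: GYYG  (used choices [3])

Answer: GYYG


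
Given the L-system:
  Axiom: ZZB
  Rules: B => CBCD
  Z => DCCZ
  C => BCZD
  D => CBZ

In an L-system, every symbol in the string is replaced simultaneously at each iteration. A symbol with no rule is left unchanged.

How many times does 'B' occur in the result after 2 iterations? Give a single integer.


Answer: 10

Derivation:
Step 0: ZZB  (1 'B')
Step 1: DCCZDCCZCBCD  (1 'B')
Step 2: CBZBCZDBCZDDCCZCBZBCZDBCZDDCCZBCZDCBCDBCZDCBZ  (10 'B')


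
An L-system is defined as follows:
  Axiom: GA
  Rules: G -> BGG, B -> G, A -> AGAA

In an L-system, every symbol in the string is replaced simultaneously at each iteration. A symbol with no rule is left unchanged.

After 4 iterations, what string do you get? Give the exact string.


Answer: GBGGBGGBGGGBGGBGGGBGGBGGBGGGBGGBGGGBGGBGGAGAABGGAGAAAGAAGBGGBGGAGAABGGAGAAAGAAAGAABGGAGAAAGAABGGGBGGBGGGBGGBGGAGAABGGAGAAAGAAGBGGBGGAGAABGGAGAAAGAAAGAABGGAGAAAGAAAGAABGGAGAAAGAAGBGGBGGAGAABGGAGAAAGAAAGAABGGAGAAAGAA

Derivation:
Step 0: GA
Step 1: BGGAGAA
Step 2: GBGGBGGAGAABGGAGAAAGAA
Step 3: BGGGBGGBGGGBGGBGGAGAABGGAGAAAGAAGBGGBGGAGAABGGAGAAAGAAAGAABGGAGAAAGAA
Step 4: GBGGBGGBGGGBGGBGGGBGGBGGBGGGBGGBGGGBGGBGGAGAABGGAGAAAGAAGBGGBGGAGAABGGAGAAAGAAAGAABGGAGAAAGAABGGGBGGBGGGBGGBGGAGAABGGAGAAAGAAGBGGBGGAGAABGGAGAAAGAAAGAABGGAGAAAGAAAGAABGGAGAAAGAAGBGGBGGAGAABGGAGAAAGAAAGAABGGAGAAAGAA


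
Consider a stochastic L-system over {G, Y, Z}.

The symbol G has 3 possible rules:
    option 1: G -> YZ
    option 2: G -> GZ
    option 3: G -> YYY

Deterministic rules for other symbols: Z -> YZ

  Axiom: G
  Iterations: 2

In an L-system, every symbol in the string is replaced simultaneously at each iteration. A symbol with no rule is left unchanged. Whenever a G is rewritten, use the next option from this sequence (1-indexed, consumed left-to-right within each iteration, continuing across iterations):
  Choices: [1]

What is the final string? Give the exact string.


Answer: YYZ

Derivation:
Step 0: G
Step 1: YZ  (used choices [1])
Step 2: YYZ  (used choices [])


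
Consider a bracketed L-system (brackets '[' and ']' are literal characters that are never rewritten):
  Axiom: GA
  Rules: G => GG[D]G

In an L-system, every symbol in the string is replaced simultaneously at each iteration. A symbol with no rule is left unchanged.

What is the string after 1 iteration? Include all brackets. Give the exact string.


Step 0: GA
Step 1: GG[D]GA

Answer: GG[D]GA


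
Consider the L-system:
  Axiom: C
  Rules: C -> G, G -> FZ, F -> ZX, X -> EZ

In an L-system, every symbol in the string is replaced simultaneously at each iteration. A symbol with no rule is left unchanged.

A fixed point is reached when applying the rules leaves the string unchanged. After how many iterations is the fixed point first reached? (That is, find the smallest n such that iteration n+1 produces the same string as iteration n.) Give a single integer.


Step 0: C
Step 1: G
Step 2: FZ
Step 3: ZXZ
Step 4: ZEZZ
Step 5: ZEZZ  (unchanged — fixed point at step 4)

Answer: 4


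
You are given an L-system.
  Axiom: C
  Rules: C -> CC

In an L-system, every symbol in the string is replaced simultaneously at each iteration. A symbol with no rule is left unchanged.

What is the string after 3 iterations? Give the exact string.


Answer: CCCCCCCC

Derivation:
Step 0: C
Step 1: CC
Step 2: CCCC
Step 3: CCCCCCCC


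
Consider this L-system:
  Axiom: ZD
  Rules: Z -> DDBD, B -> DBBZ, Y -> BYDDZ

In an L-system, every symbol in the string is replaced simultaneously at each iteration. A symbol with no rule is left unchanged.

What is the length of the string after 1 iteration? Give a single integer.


Step 0: length = 2
Step 1: length = 5

Answer: 5


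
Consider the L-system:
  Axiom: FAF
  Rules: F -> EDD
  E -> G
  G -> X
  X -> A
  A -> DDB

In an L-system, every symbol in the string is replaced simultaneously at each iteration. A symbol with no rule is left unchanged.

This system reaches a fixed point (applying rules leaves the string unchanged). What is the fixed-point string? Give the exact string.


Step 0: FAF
Step 1: EDDDDBEDD
Step 2: GDDDDBGDD
Step 3: XDDDDBXDD
Step 4: ADDDDBADD
Step 5: DDBDDDDBDDBDD
Step 6: DDBDDDDBDDBDD  (unchanged — fixed point at step 5)

Answer: DDBDDDDBDDBDD


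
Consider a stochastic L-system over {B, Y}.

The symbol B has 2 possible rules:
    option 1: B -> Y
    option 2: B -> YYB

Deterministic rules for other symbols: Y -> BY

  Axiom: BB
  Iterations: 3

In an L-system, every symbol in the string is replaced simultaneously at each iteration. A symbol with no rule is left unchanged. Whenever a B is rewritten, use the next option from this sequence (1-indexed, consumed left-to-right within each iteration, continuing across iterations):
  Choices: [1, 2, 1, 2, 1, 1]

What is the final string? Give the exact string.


Answer: YYBBYYBYYBYBY

Derivation:
Step 0: BB
Step 1: YYYB  (used choices [1, 2])
Step 2: BYBYBYY  (used choices [1])
Step 3: YYBBYYBYYBYBY  (used choices [2, 1, 1])


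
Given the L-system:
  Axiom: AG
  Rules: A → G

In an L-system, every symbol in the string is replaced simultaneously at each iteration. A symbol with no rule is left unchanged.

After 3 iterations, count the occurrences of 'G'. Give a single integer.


Step 0: AG  (1 'G')
Step 1: GG  (2 'G')
Step 2: GG  (2 'G')
Step 3: GG  (2 'G')

Answer: 2


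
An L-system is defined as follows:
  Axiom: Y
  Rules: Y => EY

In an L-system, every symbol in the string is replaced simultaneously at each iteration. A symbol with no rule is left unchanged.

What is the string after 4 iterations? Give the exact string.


Answer: EEEEY

Derivation:
Step 0: Y
Step 1: EY
Step 2: EEY
Step 3: EEEY
Step 4: EEEEY


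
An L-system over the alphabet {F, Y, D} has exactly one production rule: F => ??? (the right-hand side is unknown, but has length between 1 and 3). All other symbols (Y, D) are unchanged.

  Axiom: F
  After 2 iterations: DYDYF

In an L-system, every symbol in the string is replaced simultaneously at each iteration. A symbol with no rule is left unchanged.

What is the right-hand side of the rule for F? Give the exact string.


Answer: DYF

Derivation:
Trying F => DYF:
  Step 0: F
  Step 1: DYF
  Step 2: DYDYF
Matches the given result.


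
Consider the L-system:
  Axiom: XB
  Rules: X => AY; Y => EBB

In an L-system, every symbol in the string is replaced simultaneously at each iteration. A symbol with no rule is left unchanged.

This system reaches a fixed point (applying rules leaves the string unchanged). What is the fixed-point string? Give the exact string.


Answer: AEBBB

Derivation:
Step 0: XB
Step 1: AYB
Step 2: AEBBB
Step 3: AEBBB  (unchanged — fixed point at step 2)


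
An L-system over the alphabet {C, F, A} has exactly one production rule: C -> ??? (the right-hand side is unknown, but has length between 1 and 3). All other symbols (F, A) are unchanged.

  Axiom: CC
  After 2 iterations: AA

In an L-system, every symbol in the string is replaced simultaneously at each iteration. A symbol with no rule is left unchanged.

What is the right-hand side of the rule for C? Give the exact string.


Trying C -> A:
  Step 0: CC
  Step 1: AA
  Step 2: AA
Matches the given result.

Answer: A


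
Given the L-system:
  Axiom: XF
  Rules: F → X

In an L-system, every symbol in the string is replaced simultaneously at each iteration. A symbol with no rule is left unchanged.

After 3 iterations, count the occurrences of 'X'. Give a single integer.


Step 0: XF  (1 'X')
Step 1: XX  (2 'X')
Step 2: XX  (2 'X')
Step 3: XX  (2 'X')

Answer: 2


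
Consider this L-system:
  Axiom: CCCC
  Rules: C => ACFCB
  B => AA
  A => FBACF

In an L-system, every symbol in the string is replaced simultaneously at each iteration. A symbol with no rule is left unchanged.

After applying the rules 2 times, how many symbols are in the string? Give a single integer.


Step 0: length = 4
Step 1: length = 20
Step 2: length = 72

Answer: 72


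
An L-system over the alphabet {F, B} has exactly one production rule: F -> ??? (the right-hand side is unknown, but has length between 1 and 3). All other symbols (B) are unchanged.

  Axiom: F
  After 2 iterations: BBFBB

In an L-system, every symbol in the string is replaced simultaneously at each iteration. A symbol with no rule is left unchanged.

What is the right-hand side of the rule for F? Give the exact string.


Trying F -> BFB:
  Step 0: F
  Step 1: BFB
  Step 2: BBFBB
Matches the given result.

Answer: BFB


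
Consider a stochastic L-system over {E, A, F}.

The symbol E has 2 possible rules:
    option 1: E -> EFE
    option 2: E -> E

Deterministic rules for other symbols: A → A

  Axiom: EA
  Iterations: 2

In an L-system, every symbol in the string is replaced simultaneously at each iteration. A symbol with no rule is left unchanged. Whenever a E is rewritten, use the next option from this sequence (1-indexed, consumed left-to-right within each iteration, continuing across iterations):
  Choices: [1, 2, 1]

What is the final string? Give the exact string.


Answer: EFEFEA

Derivation:
Step 0: EA
Step 1: EFEA  (used choices [1])
Step 2: EFEFEA  (used choices [2, 1])


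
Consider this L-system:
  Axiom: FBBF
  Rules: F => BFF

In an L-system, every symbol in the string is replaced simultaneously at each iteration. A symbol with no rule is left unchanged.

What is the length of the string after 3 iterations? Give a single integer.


Answer: 32

Derivation:
Step 0: length = 4
Step 1: length = 8
Step 2: length = 16
Step 3: length = 32


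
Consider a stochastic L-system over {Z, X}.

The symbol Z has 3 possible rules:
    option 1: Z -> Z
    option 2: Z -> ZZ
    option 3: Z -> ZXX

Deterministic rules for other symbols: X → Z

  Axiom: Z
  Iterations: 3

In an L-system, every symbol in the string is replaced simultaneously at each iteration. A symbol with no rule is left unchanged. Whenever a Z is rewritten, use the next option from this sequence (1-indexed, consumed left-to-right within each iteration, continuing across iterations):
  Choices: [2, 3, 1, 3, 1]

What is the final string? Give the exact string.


Answer: ZXXZZZ

Derivation:
Step 0: Z
Step 1: ZZ  (used choices [2])
Step 2: ZXXZ  (used choices [3, 1])
Step 3: ZXXZZZ  (used choices [3, 1])


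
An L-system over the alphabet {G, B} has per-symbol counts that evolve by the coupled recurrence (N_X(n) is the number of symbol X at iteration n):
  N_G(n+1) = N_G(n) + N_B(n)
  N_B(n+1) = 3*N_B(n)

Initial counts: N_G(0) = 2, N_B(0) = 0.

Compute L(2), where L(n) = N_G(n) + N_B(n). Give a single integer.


Answer: 2

Derivation:
Step 0: N_G=2, N_B=0, L=2
Step 1: N_G=2, N_B=0, L=2
Step 2: N_G=2, N_B=0, L=2


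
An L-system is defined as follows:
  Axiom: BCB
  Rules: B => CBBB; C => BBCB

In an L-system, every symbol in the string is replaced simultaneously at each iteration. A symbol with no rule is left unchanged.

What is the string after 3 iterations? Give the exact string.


Answer: CBBBCBBBBBCBCBBBBBCBCBBBCBBBCBBBBBCBCBBBCBBBCBBBBBCBCBBBCBBBCBBBBBCBCBBBCBBBCBBBBBCBCBBBCBBBCBBBCBBBCBBBBBCBCBBBBBCBCBBBCBBBCBBBCBBBCBBBBBCBCBBBBBCBCBBBCBBBCBBBBBCBCBBBCBBBCBBBBBCBCBBBCBBBCBBB

Derivation:
Step 0: BCB
Step 1: CBBBBBCBCBBB
Step 2: BBCBCBBBCBBBCBBBCBBBCBBBBBCBCBBBBBCBCBBBCBBBCBBB
Step 3: CBBBCBBBBBCBCBBBBBCBCBBBCBBBCBBBBBCBCBBBCBBBCBBBBBCBCBBBCBBBCBBBBBCBCBBBCBBBCBBBBBCBCBBBCBBBCBBBCBBBCBBBBBCBCBBBBBCBCBBBCBBBCBBBCBBBCBBBBBCBCBBBBBCBCBBBCBBBCBBBBBCBCBBBCBBBCBBBBBCBCBBBCBBBCBBB


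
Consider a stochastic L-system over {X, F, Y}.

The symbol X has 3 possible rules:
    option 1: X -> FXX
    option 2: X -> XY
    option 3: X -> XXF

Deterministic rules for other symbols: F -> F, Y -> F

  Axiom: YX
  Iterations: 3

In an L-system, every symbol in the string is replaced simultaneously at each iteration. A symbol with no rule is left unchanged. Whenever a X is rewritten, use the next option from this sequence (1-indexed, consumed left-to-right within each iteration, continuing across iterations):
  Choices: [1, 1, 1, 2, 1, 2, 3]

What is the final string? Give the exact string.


Answer: FFFXYFXXFXYXXF

Derivation:
Step 0: YX
Step 1: FFXX  (used choices [1])
Step 2: FFFXXFXX  (used choices [1, 1])
Step 3: FFFXYFXXFXYXXF  (used choices [2, 1, 2, 3])


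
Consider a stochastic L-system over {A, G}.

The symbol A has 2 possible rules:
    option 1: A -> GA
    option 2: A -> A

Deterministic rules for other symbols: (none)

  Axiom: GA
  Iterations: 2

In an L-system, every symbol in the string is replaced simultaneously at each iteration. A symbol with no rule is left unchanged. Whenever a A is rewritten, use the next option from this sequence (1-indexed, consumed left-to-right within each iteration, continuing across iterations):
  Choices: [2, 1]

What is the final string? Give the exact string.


Step 0: GA
Step 1: GA  (used choices [2])
Step 2: GGA  (used choices [1])

Answer: GGA


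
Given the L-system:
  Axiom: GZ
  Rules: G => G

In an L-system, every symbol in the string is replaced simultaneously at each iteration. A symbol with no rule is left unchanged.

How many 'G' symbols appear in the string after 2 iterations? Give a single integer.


Step 0: GZ  (1 'G')
Step 1: GZ  (1 'G')
Step 2: GZ  (1 'G')

Answer: 1


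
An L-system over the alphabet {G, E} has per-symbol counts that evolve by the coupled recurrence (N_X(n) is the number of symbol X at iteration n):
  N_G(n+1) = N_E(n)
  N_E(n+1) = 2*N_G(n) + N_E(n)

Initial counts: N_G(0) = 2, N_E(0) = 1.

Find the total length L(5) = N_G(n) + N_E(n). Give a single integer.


Step 0: N_G=2, N_E=1, L=3
Step 1: N_G=1, N_E=5, L=6
Step 2: N_G=5, N_E=7, L=12
Step 3: N_G=7, N_E=17, L=24
Step 4: N_G=17, N_E=31, L=48
Step 5: N_G=31, N_E=65, L=96

Answer: 96


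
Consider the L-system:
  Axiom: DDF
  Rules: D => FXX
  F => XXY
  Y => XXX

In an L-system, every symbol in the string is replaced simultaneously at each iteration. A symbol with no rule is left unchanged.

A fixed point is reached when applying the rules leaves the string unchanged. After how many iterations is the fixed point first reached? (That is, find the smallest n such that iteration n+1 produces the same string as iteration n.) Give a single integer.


Answer: 3

Derivation:
Step 0: DDF
Step 1: FXXFXXXXY
Step 2: XXYXXXXYXXXXXXX
Step 3: XXXXXXXXXXXXXXXXXXX
Step 4: XXXXXXXXXXXXXXXXXXX  (unchanged — fixed point at step 3)


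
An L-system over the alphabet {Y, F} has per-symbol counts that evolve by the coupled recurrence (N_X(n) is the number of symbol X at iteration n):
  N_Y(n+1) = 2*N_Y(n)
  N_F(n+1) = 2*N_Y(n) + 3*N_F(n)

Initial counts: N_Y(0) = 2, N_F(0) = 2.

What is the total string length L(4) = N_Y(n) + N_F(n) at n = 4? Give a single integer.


Answer: 454

Derivation:
Step 0: N_Y=2, N_F=2, L=4
Step 1: N_Y=4, N_F=10, L=14
Step 2: N_Y=8, N_F=38, L=46
Step 3: N_Y=16, N_F=130, L=146
Step 4: N_Y=32, N_F=422, L=454


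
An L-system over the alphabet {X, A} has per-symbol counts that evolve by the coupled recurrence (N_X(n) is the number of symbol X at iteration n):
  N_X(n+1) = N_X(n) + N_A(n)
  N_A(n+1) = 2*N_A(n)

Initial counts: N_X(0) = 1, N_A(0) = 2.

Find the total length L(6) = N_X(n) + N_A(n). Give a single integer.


Answer: 255

Derivation:
Step 0: N_X=1, N_A=2, L=3
Step 1: N_X=3, N_A=4, L=7
Step 2: N_X=7, N_A=8, L=15
Step 3: N_X=15, N_A=16, L=31
Step 4: N_X=31, N_A=32, L=63
Step 5: N_X=63, N_A=64, L=127
Step 6: N_X=127, N_A=128, L=255


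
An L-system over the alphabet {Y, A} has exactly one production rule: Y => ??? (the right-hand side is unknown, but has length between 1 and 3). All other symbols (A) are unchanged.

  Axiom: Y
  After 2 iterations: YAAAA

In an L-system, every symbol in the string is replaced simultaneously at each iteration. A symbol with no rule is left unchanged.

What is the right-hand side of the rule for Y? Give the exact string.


Answer: YAA

Derivation:
Trying Y => YAA:
  Step 0: Y
  Step 1: YAA
  Step 2: YAAAA
Matches the given result.


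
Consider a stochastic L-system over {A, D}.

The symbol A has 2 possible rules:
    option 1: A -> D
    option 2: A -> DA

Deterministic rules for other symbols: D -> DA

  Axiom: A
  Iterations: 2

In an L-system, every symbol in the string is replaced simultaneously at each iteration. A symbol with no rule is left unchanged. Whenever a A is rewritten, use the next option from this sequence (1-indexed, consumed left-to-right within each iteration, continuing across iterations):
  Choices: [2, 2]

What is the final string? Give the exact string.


Answer: DADA

Derivation:
Step 0: A
Step 1: DA  (used choices [2])
Step 2: DADA  (used choices [2])


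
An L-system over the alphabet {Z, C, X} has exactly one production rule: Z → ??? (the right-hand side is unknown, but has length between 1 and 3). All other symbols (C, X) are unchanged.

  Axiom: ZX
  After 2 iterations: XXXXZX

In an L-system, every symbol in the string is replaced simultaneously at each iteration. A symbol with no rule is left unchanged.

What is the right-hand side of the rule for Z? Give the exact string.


Answer: XXZ

Derivation:
Trying Z → XXZ:
  Step 0: ZX
  Step 1: XXZX
  Step 2: XXXXZX
Matches the given result.


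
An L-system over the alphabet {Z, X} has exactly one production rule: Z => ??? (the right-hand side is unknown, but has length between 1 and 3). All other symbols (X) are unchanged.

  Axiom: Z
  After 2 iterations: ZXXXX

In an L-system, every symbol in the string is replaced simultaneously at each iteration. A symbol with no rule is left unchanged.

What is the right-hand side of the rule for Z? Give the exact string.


Trying Z => ZXX:
  Step 0: Z
  Step 1: ZXX
  Step 2: ZXXXX
Matches the given result.

Answer: ZXX


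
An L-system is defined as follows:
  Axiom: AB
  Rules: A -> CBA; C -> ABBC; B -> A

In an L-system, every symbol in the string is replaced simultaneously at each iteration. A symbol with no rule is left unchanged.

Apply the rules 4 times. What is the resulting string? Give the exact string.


Step 0: AB
Step 1: CBAA
Step 2: ABBCACBACBA
Step 3: CBAAAABBCCBAABBCACBAABBCACBA
Step 4: ABBCACBACBACBACBAAAABBCABBCACBACBAAAABBCCBAABBCACBACBAAAABBCCBAABBCACBA

Answer: ABBCACBACBACBACBAAAABBCABBCACBACBAAAABBCCBAABBCACBACBAAAABBCCBAABBCACBA


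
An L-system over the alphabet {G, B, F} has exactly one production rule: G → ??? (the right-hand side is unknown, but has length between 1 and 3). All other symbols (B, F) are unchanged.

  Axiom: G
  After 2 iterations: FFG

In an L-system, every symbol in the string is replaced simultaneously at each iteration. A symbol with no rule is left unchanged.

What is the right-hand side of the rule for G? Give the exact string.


Answer: FG

Derivation:
Trying G → FG:
  Step 0: G
  Step 1: FG
  Step 2: FFG
Matches the given result.


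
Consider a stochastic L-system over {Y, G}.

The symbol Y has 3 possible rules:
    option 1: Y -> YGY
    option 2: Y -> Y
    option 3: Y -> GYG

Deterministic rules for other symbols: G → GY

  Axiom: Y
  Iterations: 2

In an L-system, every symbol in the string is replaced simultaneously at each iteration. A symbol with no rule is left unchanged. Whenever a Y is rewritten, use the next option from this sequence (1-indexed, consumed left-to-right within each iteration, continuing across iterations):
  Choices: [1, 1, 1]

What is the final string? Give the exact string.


Step 0: Y
Step 1: YGY  (used choices [1])
Step 2: YGYGYYGY  (used choices [1, 1])

Answer: YGYGYYGY


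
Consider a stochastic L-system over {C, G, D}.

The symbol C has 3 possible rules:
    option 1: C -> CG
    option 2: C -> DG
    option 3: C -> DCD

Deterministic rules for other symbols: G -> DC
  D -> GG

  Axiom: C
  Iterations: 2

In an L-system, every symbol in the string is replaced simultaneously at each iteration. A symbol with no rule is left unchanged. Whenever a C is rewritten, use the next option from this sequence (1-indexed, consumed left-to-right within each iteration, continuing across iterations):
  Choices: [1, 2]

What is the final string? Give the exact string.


Answer: DGDC

Derivation:
Step 0: C
Step 1: CG  (used choices [1])
Step 2: DGDC  (used choices [2])


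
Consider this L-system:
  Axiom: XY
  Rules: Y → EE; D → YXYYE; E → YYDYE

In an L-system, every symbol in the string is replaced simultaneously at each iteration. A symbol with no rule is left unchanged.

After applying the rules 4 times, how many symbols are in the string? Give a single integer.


Answer: 117

Derivation:
Step 0: length = 2
Step 1: length = 3
Step 2: length = 11
Step 3: length = 33
Step 4: length = 117


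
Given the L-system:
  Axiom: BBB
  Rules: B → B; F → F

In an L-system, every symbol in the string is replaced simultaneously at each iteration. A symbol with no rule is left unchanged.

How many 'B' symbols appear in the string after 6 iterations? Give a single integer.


Step 0: BBB  (3 'B')
Step 1: BBB  (3 'B')
Step 2: BBB  (3 'B')
Step 3: BBB  (3 'B')
Step 4: BBB  (3 'B')
Step 5: BBB  (3 'B')
Step 6: BBB  (3 'B')

Answer: 3


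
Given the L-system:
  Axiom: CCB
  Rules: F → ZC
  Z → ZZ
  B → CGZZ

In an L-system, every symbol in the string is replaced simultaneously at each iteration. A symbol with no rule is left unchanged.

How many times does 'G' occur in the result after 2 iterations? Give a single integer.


Step 0: CCB  (0 'G')
Step 1: CCCGZZ  (1 'G')
Step 2: CCCGZZZZ  (1 'G')

Answer: 1


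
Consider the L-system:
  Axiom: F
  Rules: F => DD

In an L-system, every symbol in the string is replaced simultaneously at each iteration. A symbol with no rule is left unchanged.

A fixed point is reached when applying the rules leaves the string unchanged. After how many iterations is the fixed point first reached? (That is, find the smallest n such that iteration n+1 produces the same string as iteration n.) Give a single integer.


Answer: 1

Derivation:
Step 0: F
Step 1: DD
Step 2: DD  (unchanged — fixed point at step 1)


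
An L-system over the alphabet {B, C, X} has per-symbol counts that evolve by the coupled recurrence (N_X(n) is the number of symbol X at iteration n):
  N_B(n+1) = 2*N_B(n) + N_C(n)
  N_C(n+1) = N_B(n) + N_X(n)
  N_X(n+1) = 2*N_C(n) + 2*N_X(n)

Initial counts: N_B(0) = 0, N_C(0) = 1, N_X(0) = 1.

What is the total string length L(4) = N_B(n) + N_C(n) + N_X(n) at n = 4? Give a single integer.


Answer: 162

Derivation:
Step 0: N_B=0, N_C=1, N_X=1, L=2
Step 1: N_B=1, N_C=1, N_X=4, L=6
Step 2: N_B=3, N_C=5, N_X=10, L=18
Step 3: N_B=11, N_C=13, N_X=30, L=54
Step 4: N_B=35, N_C=41, N_X=86, L=162


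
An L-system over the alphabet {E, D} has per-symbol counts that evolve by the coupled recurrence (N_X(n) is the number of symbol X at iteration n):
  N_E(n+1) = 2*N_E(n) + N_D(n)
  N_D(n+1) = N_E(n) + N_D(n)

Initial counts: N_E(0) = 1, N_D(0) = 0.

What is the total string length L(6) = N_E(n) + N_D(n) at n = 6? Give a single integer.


Answer: 377

Derivation:
Step 0: N_E=1, N_D=0, L=1
Step 1: N_E=2, N_D=1, L=3
Step 2: N_E=5, N_D=3, L=8
Step 3: N_E=13, N_D=8, L=21
Step 4: N_E=34, N_D=21, L=55
Step 5: N_E=89, N_D=55, L=144
Step 6: N_E=233, N_D=144, L=377


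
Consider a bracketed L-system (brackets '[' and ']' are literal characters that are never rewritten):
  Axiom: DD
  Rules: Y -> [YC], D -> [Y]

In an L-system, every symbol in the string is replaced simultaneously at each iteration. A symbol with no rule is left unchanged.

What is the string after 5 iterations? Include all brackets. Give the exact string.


Answer: [[[[[YC]C]C]C]][[[[[YC]C]C]C]]

Derivation:
Step 0: DD
Step 1: [Y][Y]
Step 2: [[YC]][[YC]]
Step 3: [[[YC]C]][[[YC]C]]
Step 4: [[[[YC]C]C]][[[[YC]C]C]]
Step 5: [[[[[YC]C]C]C]][[[[[YC]C]C]C]]


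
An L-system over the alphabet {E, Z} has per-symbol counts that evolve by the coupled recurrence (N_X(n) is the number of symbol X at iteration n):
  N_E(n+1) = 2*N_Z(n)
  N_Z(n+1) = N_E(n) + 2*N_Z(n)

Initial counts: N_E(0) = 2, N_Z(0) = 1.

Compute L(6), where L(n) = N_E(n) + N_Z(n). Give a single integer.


Answer: 984

Derivation:
Step 0: N_E=2, N_Z=1, L=3
Step 1: N_E=2, N_Z=4, L=6
Step 2: N_E=8, N_Z=10, L=18
Step 3: N_E=20, N_Z=28, L=48
Step 4: N_E=56, N_Z=76, L=132
Step 5: N_E=152, N_Z=208, L=360
Step 6: N_E=416, N_Z=568, L=984


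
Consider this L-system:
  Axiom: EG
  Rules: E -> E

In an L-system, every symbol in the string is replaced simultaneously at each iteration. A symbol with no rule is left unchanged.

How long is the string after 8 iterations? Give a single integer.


Step 0: length = 2
Step 1: length = 2
Step 2: length = 2
Step 3: length = 2
Step 4: length = 2
Step 5: length = 2
Step 6: length = 2
Step 7: length = 2
Step 8: length = 2

Answer: 2


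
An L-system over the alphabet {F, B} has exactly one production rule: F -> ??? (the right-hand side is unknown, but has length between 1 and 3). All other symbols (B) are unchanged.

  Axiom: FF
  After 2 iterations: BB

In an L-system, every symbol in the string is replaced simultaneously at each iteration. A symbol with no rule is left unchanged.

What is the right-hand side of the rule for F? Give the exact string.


Trying F -> B:
  Step 0: FF
  Step 1: BB
  Step 2: BB
Matches the given result.

Answer: B


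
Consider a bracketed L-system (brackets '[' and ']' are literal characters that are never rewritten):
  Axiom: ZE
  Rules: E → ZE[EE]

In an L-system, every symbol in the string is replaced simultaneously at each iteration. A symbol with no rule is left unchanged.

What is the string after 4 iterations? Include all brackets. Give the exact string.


Step 0: ZE
Step 1: ZZE[EE]
Step 2: ZZZE[EE][ZE[EE]ZE[EE]]
Step 3: ZZZZE[EE][ZE[EE]ZE[EE]][ZZE[EE][ZE[EE]ZE[EE]]ZZE[EE][ZE[EE]ZE[EE]]]
Step 4: ZZZZZE[EE][ZE[EE]ZE[EE]][ZZE[EE][ZE[EE]ZE[EE]]ZZE[EE][ZE[EE]ZE[EE]]][ZZZE[EE][ZE[EE]ZE[EE]][ZZE[EE][ZE[EE]ZE[EE]]ZZE[EE][ZE[EE]ZE[EE]]]ZZZE[EE][ZE[EE]ZE[EE]][ZZE[EE][ZE[EE]ZE[EE]]ZZE[EE][ZE[EE]ZE[EE]]]]

Answer: ZZZZZE[EE][ZE[EE]ZE[EE]][ZZE[EE][ZE[EE]ZE[EE]]ZZE[EE][ZE[EE]ZE[EE]]][ZZZE[EE][ZE[EE]ZE[EE]][ZZE[EE][ZE[EE]ZE[EE]]ZZE[EE][ZE[EE]ZE[EE]]]ZZZE[EE][ZE[EE]ZE[EE]][ZZE[EE][ZE[EE]ZE[EE]]ZZE[EE][ZE[EE]ZE[EE]]]]


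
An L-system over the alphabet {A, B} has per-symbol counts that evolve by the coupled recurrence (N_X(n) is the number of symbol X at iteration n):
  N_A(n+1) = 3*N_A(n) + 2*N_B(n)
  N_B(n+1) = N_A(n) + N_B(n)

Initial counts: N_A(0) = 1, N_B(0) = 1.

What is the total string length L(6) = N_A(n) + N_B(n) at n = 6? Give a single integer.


Answer: 5042

Derivation:
Step 0: N_A=1, N_B=1, L=2
Step 1: N_A=5, N_B=2, L=7
Step 2: N_A=19, N_B=7, L=26
Step 3: N_A=71, N_B=26, L=97
Step 4: N_A=265, N_B=97, L=362
Step 5: N_A=989, N_B=362, L=1351
Step 6: N_A=3691, N_B=1351, L=5042


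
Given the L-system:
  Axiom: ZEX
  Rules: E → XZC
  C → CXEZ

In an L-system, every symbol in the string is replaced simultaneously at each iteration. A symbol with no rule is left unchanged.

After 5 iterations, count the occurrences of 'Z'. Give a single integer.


Step 0: ZEX  (1 'Z')
Step 1: ZXZCX  (2 'Z')
Step 2: ZXZCXEZX  (3 'Z')
Step 3: ZXZCXEZXXZCZX  (5 'Z')
Step 4: ZXZCXEZXXZCZXXZCXEZZX  (8 'Z')
Step 5: ZXZCXEZXXZCZXXZCXEZZXXZCXEZXXZCZZX  (13 'Z')

Answer: 13


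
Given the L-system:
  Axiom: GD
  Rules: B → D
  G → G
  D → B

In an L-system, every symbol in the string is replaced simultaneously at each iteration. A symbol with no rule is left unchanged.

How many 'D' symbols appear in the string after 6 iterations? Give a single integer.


Step 0: GD  (1 'D')
Step 1: GB  (0 'D')
Step 2: GD  (1 'D')
Step 3: GB  (0 'D')
Step 4: GD  (1 'D')
Step 5: GB  (0 'D')
Step 6: GD  (1 'D')

Answer: 1


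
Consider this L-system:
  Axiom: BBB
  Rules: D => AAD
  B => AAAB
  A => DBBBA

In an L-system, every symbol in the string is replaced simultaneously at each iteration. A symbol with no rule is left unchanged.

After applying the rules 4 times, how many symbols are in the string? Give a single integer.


Answer: 1047

Derivation:
Step 0: length = 3
Step 1: length = 12
Step 2: length = 57
Step 3: length = 237
Step 4: length = 1047


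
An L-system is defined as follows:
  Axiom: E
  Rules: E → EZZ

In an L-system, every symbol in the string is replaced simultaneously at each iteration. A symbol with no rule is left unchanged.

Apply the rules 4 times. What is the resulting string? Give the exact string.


Answer: EZZZZZZZZ

Derivation:
Step 0: E
Step 1: EZZ
Step 2: EZZZZ
Step 3: EZZZZZZ
Step 4: EZZZZZZZZ


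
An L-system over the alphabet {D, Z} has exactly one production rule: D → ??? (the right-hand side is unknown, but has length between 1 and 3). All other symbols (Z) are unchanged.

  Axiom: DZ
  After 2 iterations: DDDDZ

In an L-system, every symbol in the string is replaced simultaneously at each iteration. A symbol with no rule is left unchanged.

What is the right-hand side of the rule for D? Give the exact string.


Trying D → DD:
  Step 0: DZ
  Step 1: DDZ
  Step 2: DDDDZ
Matches the given result.

Answer: DD


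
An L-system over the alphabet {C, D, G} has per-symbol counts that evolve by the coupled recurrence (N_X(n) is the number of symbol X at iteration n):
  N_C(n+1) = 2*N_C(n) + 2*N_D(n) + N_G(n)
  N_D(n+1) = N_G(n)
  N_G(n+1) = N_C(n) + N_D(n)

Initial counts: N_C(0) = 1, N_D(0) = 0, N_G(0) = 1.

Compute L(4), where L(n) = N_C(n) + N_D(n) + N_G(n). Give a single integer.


Step 0: N_C=1, N_D=0, N_G=1, L=2
Step 1: N_C=3, N_D=1, N_G=1, L=5
Step 2: N_C=9, N_D=1, N_G=4, L=14
Step 3: N_C=24, N_D=4, N_G=10, L=38
Step 4: N_C=66, N_D=10, N_G=28, L=104

Answer: 104


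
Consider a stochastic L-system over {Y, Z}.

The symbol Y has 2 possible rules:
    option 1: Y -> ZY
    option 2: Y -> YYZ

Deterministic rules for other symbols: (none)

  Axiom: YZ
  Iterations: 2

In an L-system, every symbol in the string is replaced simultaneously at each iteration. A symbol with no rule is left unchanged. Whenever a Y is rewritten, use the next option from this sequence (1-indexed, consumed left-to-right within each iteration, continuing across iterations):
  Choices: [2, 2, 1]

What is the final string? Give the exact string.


Answer: YYZZYZZ

Derivation:
Step 0: YZ
Step 1: YYZZ  (used choices [2])
Step 2: YYZZYZZ  (used choices [2, 1])


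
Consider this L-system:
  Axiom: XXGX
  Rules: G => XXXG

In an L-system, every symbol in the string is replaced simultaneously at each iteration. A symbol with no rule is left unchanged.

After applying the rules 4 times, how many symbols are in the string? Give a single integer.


Answer: 16

Derivation:
Step 0: length = 4
Step 1: length = 7
Step 2: length = 10
Step 3: length = 13
Step 4: length = 16


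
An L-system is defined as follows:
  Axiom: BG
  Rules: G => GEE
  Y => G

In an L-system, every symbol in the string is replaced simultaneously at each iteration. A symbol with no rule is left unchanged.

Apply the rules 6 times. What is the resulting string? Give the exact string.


Step 0: BG
Step 1: BGEE
Step 2: BGEEEE
Step 3: BGEEEEEE
Step 4: BGEEEEEEEE
Step 5: BGEEEEEEEEEE
Step 6: BGEEEEEEEEEEEE

Answer: BGEEEEEEEEEEEE


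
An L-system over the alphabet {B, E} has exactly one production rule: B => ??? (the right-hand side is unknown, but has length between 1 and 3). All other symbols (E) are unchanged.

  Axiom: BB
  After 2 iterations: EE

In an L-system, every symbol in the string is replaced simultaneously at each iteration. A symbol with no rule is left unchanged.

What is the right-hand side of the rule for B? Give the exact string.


Trying B => E:
  Step 0: BB
  Step 1: EE
  Step 2: EE
Matches the given result.

Answer: E


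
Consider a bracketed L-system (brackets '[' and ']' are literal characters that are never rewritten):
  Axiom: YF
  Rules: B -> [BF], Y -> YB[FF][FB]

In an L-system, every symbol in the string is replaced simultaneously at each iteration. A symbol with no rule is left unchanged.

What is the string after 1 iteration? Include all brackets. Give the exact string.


Step 0: YF
Step 1: YB[FF][FB]F

Answer: YB[FF][FB]F


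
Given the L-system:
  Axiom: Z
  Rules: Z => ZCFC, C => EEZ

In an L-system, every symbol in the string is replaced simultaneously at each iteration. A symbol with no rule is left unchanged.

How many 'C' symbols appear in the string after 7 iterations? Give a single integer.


Step 0: Z  (0 'C')
Step 1: ZCFC  (2 'C')
Step 2: ZCFCEEZFEEZ  (2 'C')
Step 3: ZCFCEEZFEEZEEZCFCFEEZCFC  (6 'C')
Step 4: ZCFCEEZFEEZEEZCFCFEEZCFCEEZCFCEEZFEEZFEEZCFCEEZFEEZ  (10 'C')
Step 5: ZCFCEEZFEEZEEZCFCFEEZCFCEEZCFCEEZFEEZFEEZCFCEEZFEEZEEZCFCEEZFEEZEEZCFCFEEZCFCFEEZCFCEEZFEEZEEZCFCFEEZCFC  (22 'C')
Step 6: ZCFCEEZFEEZEEZCFCFEEZCFCEEZCFCEEZFEEZFEEZCFCEEZFEEZEEZCFCEEZFEEZEEZCFCFEEZCFCFEEZCFCEEZFEEZEEZCFCFEEZCFCEEZCFCEEZFEEZEEZCFCFEEZCFCEEZCFCEEZFEEZFEEZCFCEEZFEEZFEEZCFCEEZFEEZEEZCFCFEEZCFCEEZCFCEEZFEEZFEEZCFCEEZFEEZ  (42 'C')
Step 7: ZCFCEEZFEEZEEZCFCFEEZCFCEEZCFCEEZFEEZFEEZCFCEEZFEEZEEZCFCEEZFEEZEEZCFCFEEZCFCFEEZCFCEEZFEEZEEZCFCFEEZCFCEEZCFCEEZFEEZEEZCFCFEEZCFCEEZCFCEEZFEEZFEEZCFCEEZFEEZFEEZCFCEEZFEEZEEZCFCFEEZCFCEEZCFCEEZFEEZFEEZCFCEEZFEEZEEZCFCEEZFEEZEEZCFCFEEZCFCEEZCFCEEZFEEZFEEZCFCEEZFEEZEEZCFCEEZFEEZEEZCFCFEEZCFCFEEZCFCEEZFEEZEEZCFCFEEZCFCFEEZCFCEEZFEEZEEZCFCFEEZCFCEEZCFCEEZFEEZFEEZCFCEEZFEEZEEZCFCEEZFEEZEEZCFCFEEZCFCFEEZCFCEEZFEEZEEZCFCFEEZCFC  (86 'C')

Answer: 86


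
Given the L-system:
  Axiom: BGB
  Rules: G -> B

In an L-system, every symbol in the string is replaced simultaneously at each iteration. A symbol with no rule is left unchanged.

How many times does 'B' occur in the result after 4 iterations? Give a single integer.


Answer: 3

Derivation:
Step 0: BGB  (2 'B')
Step 1: BBB  (3 'B')
Step 2: BBB  (3 'B')
Step 3: BBB  (3 'B')
Step 4: BBB  (3 'B')


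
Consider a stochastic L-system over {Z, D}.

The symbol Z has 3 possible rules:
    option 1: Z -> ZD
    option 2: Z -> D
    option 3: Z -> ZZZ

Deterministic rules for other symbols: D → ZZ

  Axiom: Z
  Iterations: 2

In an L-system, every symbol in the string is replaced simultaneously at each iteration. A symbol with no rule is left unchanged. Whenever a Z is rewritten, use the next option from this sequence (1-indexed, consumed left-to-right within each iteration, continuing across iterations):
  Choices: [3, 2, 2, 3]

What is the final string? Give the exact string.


Answer: DDZZZ

Derivation:
Step 0: Z
Step 1: ZZZ  (used choices [3])
Step 2: DDZZZ  (used choices [2, 2, 3])


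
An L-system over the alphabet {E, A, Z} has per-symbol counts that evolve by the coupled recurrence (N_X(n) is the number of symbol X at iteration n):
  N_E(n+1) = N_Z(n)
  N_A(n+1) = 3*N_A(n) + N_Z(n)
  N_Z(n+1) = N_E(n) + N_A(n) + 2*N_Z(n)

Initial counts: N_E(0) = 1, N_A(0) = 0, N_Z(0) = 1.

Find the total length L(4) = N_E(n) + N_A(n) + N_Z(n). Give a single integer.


Answer: 212

Derivation:
Step 0: N_E=1, N_A=0, N_Z=1, L=2
Step 1: N_E=1, N_A=1, N_Z=3, L=5
Step 2: N_E=3, N_A=6, N_Z=8, L=17
Step 3: N_E=8, N_A=26, N_Z=25, L=59
Step 4: N_E=25, N_A=103, N_Z=84, L=212


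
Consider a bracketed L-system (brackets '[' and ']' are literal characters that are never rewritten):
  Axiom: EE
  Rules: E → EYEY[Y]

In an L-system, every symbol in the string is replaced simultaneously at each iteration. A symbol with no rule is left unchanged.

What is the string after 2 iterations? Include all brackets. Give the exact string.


Answer: EYEY[Y]YEYEY[Y]Y[Y]EYEY[Y]YEYEY[Y]Y[Y]

Derivation:
Step 0: EE
Step 1: EYEY[Y]EYEY[Y]
Step 2: EYEY[Y]YEYEY[Y]Y[Y]EYEY[Y]YEYEY[Y]Y[Y]


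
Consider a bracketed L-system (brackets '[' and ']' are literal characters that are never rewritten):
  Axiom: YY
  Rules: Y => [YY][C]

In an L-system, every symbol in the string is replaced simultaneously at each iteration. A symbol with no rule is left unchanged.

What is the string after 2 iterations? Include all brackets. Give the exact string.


Step 0: YY
Step 1: [YY][C][YY][C]
Step 2: [[YY][C][YY][C]][C][[YY][C][YY][C]][C]

Answer: [[YY][C][YY][C]][C][[YY][C][YY][C]][C]


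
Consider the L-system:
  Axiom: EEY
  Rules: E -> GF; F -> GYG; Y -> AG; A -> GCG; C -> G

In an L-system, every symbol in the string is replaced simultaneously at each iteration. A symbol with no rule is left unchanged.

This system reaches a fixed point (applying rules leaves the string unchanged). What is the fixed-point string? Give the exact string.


Step 0: EEY
Step 1: GFGFAG
Step 2: GGYGGGYGGCGG
Step 3: GGAGGGGAGGGGGG
Step 4: GGGCGGGGGGCGGGGGGG
Step 5: GGGGGGGGGGGGGGGGGG
Step 6: GGGGGGGGGGGGGGGGGG  (unchanged — fixed point at step 5)

Answer: GGGGGGGGGGGGGGGGGG


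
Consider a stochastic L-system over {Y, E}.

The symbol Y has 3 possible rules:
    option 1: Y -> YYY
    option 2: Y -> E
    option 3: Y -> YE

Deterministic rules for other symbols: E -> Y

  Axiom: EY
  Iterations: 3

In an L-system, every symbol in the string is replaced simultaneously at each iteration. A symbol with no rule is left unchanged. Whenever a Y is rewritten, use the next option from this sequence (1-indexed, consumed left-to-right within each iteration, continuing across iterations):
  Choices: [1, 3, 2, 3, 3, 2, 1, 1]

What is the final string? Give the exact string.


Answer: EYYYYYYYYYY

Derivation:
Step 0: EY
Step 1: YYYY  (used choices [1])
Step 2: YEEYEYE  (used choices [3, 2, 3, 3])
Step 3: EYYYYYYYYYY  (used choices [2, 1, 1])
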